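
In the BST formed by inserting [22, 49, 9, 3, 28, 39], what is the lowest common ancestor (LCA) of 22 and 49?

Tree insertion order: [22, 49, 9, 3, 28, 39]
Tree (level-order array): [22, 9, 49, 3, None, 28, None, None, None, None, 39]
In a BST, the LCA of p=22, q=49 is the first node v on the
root-to-leaf path with p <= v <= q (go left if both < v, right if both > v).
Walk from root:
  at 22: 22 <= 22 <= 49, this is the LCA
LCA = 22


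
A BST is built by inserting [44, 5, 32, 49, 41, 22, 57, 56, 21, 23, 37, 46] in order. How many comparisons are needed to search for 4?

Search path for 4: 44 -> 5
Found: False
Comparisons: 2


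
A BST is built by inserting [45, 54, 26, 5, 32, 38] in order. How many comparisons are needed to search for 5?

Search path for 5: 45 -> 26 -> 5
Found: True
Comparisons: 3


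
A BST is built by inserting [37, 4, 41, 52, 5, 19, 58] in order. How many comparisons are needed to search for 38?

Search path for 38: 37 -> 41
Found: False
Comparisons: 2


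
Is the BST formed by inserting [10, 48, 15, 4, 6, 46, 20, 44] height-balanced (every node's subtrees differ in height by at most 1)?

Tree (level-order array): [10, 4, 48, None, 6, 15, None, None, None, None, 46, 20, None, None, 44]
Definition: a tree is height-balanced if, at every node, |h(left) - h(right)| <= 1 (empty subtree has height -1).
Bottom-up per-node check:
  node 6: h_left=-1, h_right=-1, diff=0 [OK], height=0
  node 4: h_left=-1, h_right=0, diff=1 [OK], height=1
  node 44: h_left=-1, h_right=-1, diff=0 [OK], height=0
  node 20: h_left=-1, h_right=0, diff=1 [OK], height=1
  node 46: h_left=1, h_right=-1, diff=2 [FAIL (|1--1|=2 > 1)], height=2
  node 15: h_left=-1, h_right=2, diff=3 [FAIL (|-1-2|=3 > 1)], height=3
  node 48: h_left=3, h_right=-1, diff=4 [FAIL (|3--1|=4 > 1)], height=4
  node 10: h_left=1, h_right=4, diff=3 [FAIL (|1-4|=3 > 1)], height=5
Node 46 violates the condition: |1 - -1| = 2 > 1.
Result: Not balanced


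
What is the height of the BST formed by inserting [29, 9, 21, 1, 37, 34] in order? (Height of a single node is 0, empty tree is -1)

Insertion order: [29, 9, 21, 1, 37, 34]
Tree (level-order array): [29, 9, 37, 1, 21, 34]
Compute height bottom-up (empty subtree = -1):
  height(1) = 1 + max(-1, -1) = 0
  height(21) = 1 + max(-1, -1) = 0
  height(9) = 1 + max(0, 0) = 1
  height(34) = 1 + max(-1, -1) = 0
  height(37) = 1 + max(0, -1) = 1
  height(29) = 1 + max(1, 1) = 2
Height = 2


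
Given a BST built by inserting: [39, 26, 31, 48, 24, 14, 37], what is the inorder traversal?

Tree insertion order: [39, 26, 31, 48, 24, 14, 37]
Tree (level-order array): [39, 26, 48, 24, 31, None, None, 14, None, None, 37]
Inorder traversal: [14, 24, 26, 31, 37, 39, 48]


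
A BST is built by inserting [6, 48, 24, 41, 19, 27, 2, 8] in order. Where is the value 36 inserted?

Starting tree (level order): [6, 2, 48, None, None, 24, None, 19, 41, 8, None, 27]
Insertion path: 6 -> 48 -> 24 -> 41 -> 27
Result: insert 36 as right child of 27
Final tree (level order): [6, 2, 48, None, None, 24, None, 19, 41, 8, None, 27, None, None, None, None, 36]


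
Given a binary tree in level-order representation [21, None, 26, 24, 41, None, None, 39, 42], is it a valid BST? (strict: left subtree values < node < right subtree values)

Level-order array: [21, None, 26, 24, 41, None, None, 39, 42]
Validate using subtree bounds (lo, hi): at each node, require lo < value < hi,
then recurse left with hi=value and right with lo=value.
Preorder trace (stopping at first violation):
  at node 21 with bounds (-inf, +inf): OK
  at node 26 with bounds (21, +inf): OK
  at node 24 with bounds (21, 26): OK
  at node 41 with bounds (26, +inf): OK
  at node 39 with bounds (26, 41): OK
  at node 42 with bounds (41, +inf): OK
No violation found at any node.
Result: Valid BST


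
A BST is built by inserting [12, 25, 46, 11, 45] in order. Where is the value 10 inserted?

Starting tree (level order): [12, 11, 25, None, None, None, 46, 45]
Insertion path: 12 -> 11
Result: insert 10 as left child of 11
Final tree (level order): [12, 11, 25, 10, None, None, 46, None, None, 45]


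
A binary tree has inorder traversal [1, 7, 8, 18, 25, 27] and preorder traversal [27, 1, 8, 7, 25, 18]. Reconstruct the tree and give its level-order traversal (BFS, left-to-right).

Inorder:  [1, 7, 8, 18, 25, 27]
Preorder: [27, 1, 8, 7, 25, 18]
Algorithm: preorder visits root first, so consume preorder in order;
for each root, split the current inorder slice at that value into
left-subtree inorder and right-subtree inorder, then recurse.
Recursive splits:
  root=27; inorder splits into left=[1, 7, 8, 18, 25], right=[]
  root=1; inorder splits into left=[], right=[7, 8, 18, 25]
  root=8; inorder splits into left=[7], right=[18, 25]
  root=7; inorder splits into left=[], right=[]
  root=25; inorder splits into left=[18], right=[]
  root=18; inorder splits into left=[], right=[]
Reconstructed level-order: [27, 1, 8, 7, 25, 18]


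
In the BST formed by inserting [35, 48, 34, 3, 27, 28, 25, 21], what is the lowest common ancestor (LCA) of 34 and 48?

Tree insertion order: [35, 48, 34, 3, 27, 28, 25, 21]
Tree (level-order array): [35, 34, 48, 3, None, None, None, None, 27, 25, 28, 21]
In a BST, the LCA of p=34, q=48 is the first node v on the
root-to-leaf path with p <= v <= q (go left if both < v, right if both > v).
Walk from root:
  at 35: 34 <= 35 <= 48, this is the LCA
LCA = 35


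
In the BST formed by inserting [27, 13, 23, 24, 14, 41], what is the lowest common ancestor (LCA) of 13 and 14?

Tree insertion order: [27, 13, 23, 24, 14, 41]
Tree (level-order array): [27, 13, 41, None, 23, None, None, 14, 24]
In a BST, the LCA of p=13, q=14 is the first node v on the
root-to-leaf path with p <= v <= q (go left if both < v, right if both > v).
Walk from root:
  at 27: both 13 and 14 < 27, go left
  at 13: 13 <= 13 <= 14, this is the LCA
LCA = 13


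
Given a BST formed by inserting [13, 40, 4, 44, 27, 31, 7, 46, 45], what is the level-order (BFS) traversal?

Tree insertion order: [13, 40, 4, 44, 27, 31, 7, 46, 45]
Tree (level-order array): [13, 4, 40, None, 7, 27, 44, None, None, None, 31, None, 46, None, None, 45]
BFS from the root, enqueuing left then right child of each popped node:
  queue [13] -> pop 13, enqueue [4, 40], visited so far: [13]
  queue [4, 40] -> pop 4, enqueue [7], visited so far: [13, 4]
  queue [40, 7] -> pop 40, enqueue [27, 44], visited so far: [13, 4, 40]
  queue [7, 27, 44] -> pop 7, enqueue [none], visited so far: [13, 4, 40, 7]
  queue [27, 44] -> pop 27, enqueue [31], visited so far: [13, 4, 40, 7, 27]
  queue [44, 31] -> pop 44, enqueue [46], visited so far: [13, 4, 40, 7, 27, 44]
  queue [31, 46] -> pop 31, enqueue [none], visited so far: [13, 4, 40, 7, 27, 44, 31]
  queue [46] -> pop 46, enqueue [45], visited so far: [13, 4, 40, 7, 27, 44, 31, 46]
  queue [45] -> pop 45, enqueue [none], visited so far: [13, 4, 40, 7, 27, 44, 31, 46, 45]
Result: [13, 4, 40, 7, 27, 44, 31, 46, 45]


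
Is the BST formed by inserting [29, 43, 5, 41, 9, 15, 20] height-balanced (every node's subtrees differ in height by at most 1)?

Tree (level-order array): [29, 5, 43, None, 9, 41, None, None, 15, None, None, None, 20]
Definition: a tree is height-balanced if, at every node, |h(left) - h(right)| <= 1 (empty subtree has height -1).
Bottom-up per-node check:
  node 20: h_left=-1, h_right=-1, diff=0 [OK], height=0
  node 15: h_left=-1, h_right=0, diff=1 [OK], height=1
  node 9: h_left=-1, h_right=1, diff=2 [FAIL (|-1-1|=2 > 1)], height=2
  node 5: h_left=-1, h_right=2, diff=3 [FAIL (|-1-2|=3 > 1)], height=3
  node 41: h_left=-1, h_right=-1, diff=0 [OK], height=0
  node 43: h_left=0, h_right=-1, diff=1 [OK], height=1
  node 29: h_left=3, h_right=1, diff=2 [FAIL (|3-1|=2 > 1)], height=4
Node 9 violates the condition: |-1 - 1| = 2 > 1.
Result: Not balanced


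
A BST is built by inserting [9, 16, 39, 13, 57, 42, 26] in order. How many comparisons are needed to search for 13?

Search path for 13: 9 -> 16 -> 13
Found: True
Comparisons: 3


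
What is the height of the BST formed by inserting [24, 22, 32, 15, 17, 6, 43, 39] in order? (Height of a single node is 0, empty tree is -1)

Insertion order: [24, 22, 32, 15, 17, 6, 43, 39]
Tree (level-order array): [24, 22, 32, 15, None, None, 43, 6, 17, 39]
Compute height bottom-up (empty subtree = -1):
  height(6) = 1 + max(-1, -1) = 0
  height(17) = 1 + max(-1, -1) = 0
  height(15) = 1 + max(0, 0) = 1
  height(22) = 1 + max(1, -1) = 2
  height(39) = 1 + max(-1, -1) = 0
  height(43) = 1 + max(0, -1) = 1
  height(32) = 1 + max(-1, 1) = 2
  height(24) = 1 + max(2, 2) = 3
Height = 3


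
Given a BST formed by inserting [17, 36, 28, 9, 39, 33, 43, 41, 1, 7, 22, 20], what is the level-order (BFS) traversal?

Tree insertion order: [17, 36, 28, 9, 39, 33, 43, 41, 1, 7, 22, 20]
Tree (level-order array): [17, 9, 36, 1, None, 28, 39, None, 7, 22, 33, None, 43, None, None, 20, None, None, None, 41]
BFS from the root, enqueuing left then right child of each popped node:
  queue [17] -> pop 17, enqueue [9, 36], visited so far: [17]
  queue [9, 36] -> pop 9, enqueue [1], visited so far: [17, 9]
  queue [36, 1] -> pop 36, enqueue [28, 39], visited so far: [17, 9, 36]
  queue [1, 28, 39] -> pop 1, enqueue [7], visited so far: [17, 9, 36, 1]
  queue [28, 39, 7] -> pop 28, enqueue [22, 33], visited so far: [17, 9, 36, 1, 28]
  queue [39, 7, 22, 33] -> pop 39, enqueue [43], visited so far: [17, 9, 36, 1, 28, 39]
  queue [7, 22, 33, 43] -> pop 7, enqueue [none], visited so far: [17, 9, 36, 1, 28, 39, 7]
  queue [22, 33, 43] -> pop 22, enqueue [20], visited so far: [17, 9, 36, 1, 28, 39, 7, 22]
  queue [33, 43, 20] -> pop 33, enqueue [none], visited so far: [17, 9, 36, 1, 28, 39, 7, 22, 33]
  queue [43, 20] -> pop 43, enqueue [41], visited so far: [17, 9, 36, 1, 28, 39, 7, 22, 33, 43]
  queue [20, 41] -> pop 20, enqueue [none], visited so far: [17, 9, 36, 1, 28, 39, 7, 22, 33, 43, 20]
  queue [41] -> pop 41, enqueue [none], visited so far: [17, 9, 36, 1, 28, 39, 7, 22, 33, 43, 20, 41]
Result: [17, 9, 36, 1, 28, 39, 7, 22, 33, 43, 20, 41]


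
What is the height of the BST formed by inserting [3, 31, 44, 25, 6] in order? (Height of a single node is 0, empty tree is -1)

Insertion order: [3, 31, 44, 25, 6]
Tree (level-order array): [3, None, 31, 25, 44, 6]
Compute height bottom-up (empty subtree = -1):
  height(6) = 1 + max(-1, -1) = 0
  height(25) = 1 + max(0, -1) = 1
  height(44) = 1 + max(-1, -1) = 0
  height(31) = 1 + max(1, 0) = 2
  height(3) = 1 + max(-1, 2) = 3
Height = 3


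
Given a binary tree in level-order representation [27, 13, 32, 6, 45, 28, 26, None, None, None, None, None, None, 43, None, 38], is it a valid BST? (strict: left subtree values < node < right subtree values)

Level-order array: [27, 13, 32, 6, 45, 28, 26, None, None, None, None, None, None, 43, None, 38]
Validate using subtree bounds (lo, hi): at each node, require lo < value < hi,
then recurse left with hi=value and right with lo=value.
Preorder trace (stopping at first violation):
  at node 27 with bounds (-inf, +inf): OK
  at node 13 with bounds (-inf, 27): OK
  at node 6 with bounds (-inf, 13): OK
  at node 45 with bounds (13, 27): VIOLATION
Node 45 violates its bound: not (13 < 45 < 27).
Result: Not a valid BST


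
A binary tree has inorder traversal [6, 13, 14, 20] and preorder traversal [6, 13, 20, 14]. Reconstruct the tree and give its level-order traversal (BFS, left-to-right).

Inorder:  [6, 13, 14, 20]
Preorder: [6, 13, 20, 14]
Algorithm: preorder visits root first, so consume preorder in order;
for each root, split the current inorder slice at that value into
left-subtree inorder and right-subtree inorder, then recurse.
Recursive splits:
  root=6; inorder splits into left=[], right=[13, 14, 20]
  root=13; inorder splits into left=[], right=[14, 20]
  root=20; inorder splits into left=[14], right=[]
  root=14; inorder splits into left=[], right=[]
Reconstructed level-order: [6, 13, 20, 14]


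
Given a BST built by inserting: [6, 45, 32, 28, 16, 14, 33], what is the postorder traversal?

Tree insertion order: [6, 45, 32, 28, 16, 14, 33]
Tree (level-order array): [6, None, 45, 32, None, 28, 33, 16, None, None, None, 14]
Postorder traversal: [14, 16, 28, 33, 32, 45, 6]


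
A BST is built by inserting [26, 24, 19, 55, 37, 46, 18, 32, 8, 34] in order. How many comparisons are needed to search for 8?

Search path for 8: 26 -> 24 -> 19 -> 18 -> 8
Found: True
Comparisons: 5


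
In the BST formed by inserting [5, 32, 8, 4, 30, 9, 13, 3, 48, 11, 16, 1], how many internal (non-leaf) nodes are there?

Tree built from: [5, 32, 8, 4, 30, 9, 13, 3, 48, 11, 16, 1]
Tree (level-order array): [5, 4, 32, 3, None, 8, 48, 1, None, None, 30, None, None, None, None, 9, None, None, 13, 11, 16]
Rule: An internal node has at least one child.
Per-node child counts:
  node 5: 2 child(ren)
  node 4: 1 child(ren)
  node 3: 1 child(ren)
  node 1: 0 child(ren)
  node 32: 2 child(ren)
  node 8: 1 child(ren)
  node 30: 1 child(ren)
  node 9: 1 child(ren)
  node 13: 2 child(ren)
  node 11: 0 child(ren)
  node 16: 0 child(ren)
  node 48: 0 child(ren)
Matching nodes: [5, 4, 3, 32, 8, 30, 9, 13]
Count of internal (non-leaf) nodes: 8


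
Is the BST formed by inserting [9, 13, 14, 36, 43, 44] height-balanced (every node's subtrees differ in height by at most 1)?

Tree (level-order array): [9, None, 13, None, 14, None, 36, None, 43, None, 44]
Definition: a tree is height-balanced if, at every node, |h(left) - h(right)| <= 1 (empty subtree has height -1).
Bottom-up per-node check:
  node 44: h_left=-1, h_right=-1, diff=0 [OK], height=0
  node 43: h_left=-1, h_right=0, diff=1 [OK], height=1
  node 36: h_left=-1, h_right=1, diff=2 [FAIL (|-1-1|=2 > 1)], height=2
  node 14: h_left=-1, h_right=2, diff=3 [FAIL (|-1-2|=3 > 1)], height=3
  node 13: h_left=-1, h_right=3, diff=4 [FAIL (|-1-3|=4 > 1)], height=4
  node 9: h_left=-1, h_right=4, diff=5 [FAIL (|-1-4|=5 > 1)], height=5
Node 36 violates the condition: |-1 - 1| = 2 > 1.
Result: Not balanced


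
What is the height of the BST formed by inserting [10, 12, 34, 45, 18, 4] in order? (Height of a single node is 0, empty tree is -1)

Insertion order: [10, 12, 34, 45, 18, 4]
Tree (level-order array): [10, 4, 12, None, None, None, 34, 18, 45]
Compute height bottom-up (empty subtree = -1):
  height(4) = 1 + max(-1, -1) = 0
  height(18) = 1 + max(-1, -1) = 0
  height(45) = 1 + max(-1, -1) = 0
  height(34) = 1 + max(0, 0) = 1
  height(12) = 1 + max(-1, 1) = 2
  height(10) = 1 + max(0, 2) = 3
Height = 3


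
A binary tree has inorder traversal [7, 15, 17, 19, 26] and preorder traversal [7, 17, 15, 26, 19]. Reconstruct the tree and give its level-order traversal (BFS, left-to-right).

Inorder:  [7, 15, 17, 19, 26]
Preorder: [7, 17, 15, 26, 19]
Algorithm: preorder visits root first, so consume preorder in order;
for each root, split the current inorder slice at that value into
left-subtree inorder and right-subtree inorder, then recurse.
Recursive splits:
  root=7; inorder splits into left=[], right=[15, 17, 19, 26]
  root=17; inorder splits into left=[15], right=[19, 26]
  root=15; inorder splits into left=[], right=[]
  root=26; inorder splits into left=[19], right=[]
  root=19; inorder splits into left=[], right=[]
Reconstructed level-order: [7, 17, 15, 26, 19]


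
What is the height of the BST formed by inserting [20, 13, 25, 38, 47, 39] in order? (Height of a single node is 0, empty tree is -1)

Insertion order: [20, 13, 25, 38, 47, 39]
Tree (level-order array): [20, 13, 25, None, None, None, 38, None, 47, 39]
Compute height bottom-up (empty subtree = -1):
  height(13) = 1 + max(-1, -1) = 0
  height(39) = 1 + max(-1, -1) = 0
  height(47) = 1 + max(0, -1) = 1
  height(38) = 1 + max(-1, 1) = 2
  height(25) = 1 + max(-1, 2) = 3
  height(20) = 1 + max(0, 3) = 4
Height = 4


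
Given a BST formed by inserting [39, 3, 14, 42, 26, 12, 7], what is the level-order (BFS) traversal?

Tree insertion order: [39, 3, 14, 42, 26, 12, 7]
Tree (level-order array): [39, 3, 42, None, 14, None, None, 12, 26, 7]
BFS from the root, enqueuing left then right child of each popped node:
  queue [39] -> pop 39, enqueue [3, 42], visited so far: [39]
  queue [3, 42] -> pop 3, enqueue [14], visited so far: [39, 3]
  queue [42, 14] -> pop 42, enqueue [none], visited so far: [39, 3, 42]
  queue [14] -> pop 14, enqueue [12, 26], visited so far: [39, 3, 42, 14]
  queue [12, 26] -> pop 12, enqueue [7], visited so far: [39, 3, 42, 14, 12]
  queue [26, 7] -> pop 26, enqueue [none], visited so far: [39, 3, 42, 14, 12, 26]
  queue [7] -> pop 7, enqueue [none], visited so far: [39, 3, 42, 14, 12, 26, 7]
Result: [39, 3, 42, 14, 12, 26, 7]


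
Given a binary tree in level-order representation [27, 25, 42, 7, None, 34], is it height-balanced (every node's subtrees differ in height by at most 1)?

Tree (level-order array): [27, 25, 42, 7, None, 34]
Definition: a tree is height-balanced if, at every node, |h(left) - h(right)| <= 1 (empty subtree has height -1).
Bottom-up per-node check:
  node 7: h_left=-1, h_right=-1, diff=0 [OK], height=0
  node 25: h_left=0, h_right=-1, diff=1 [OK], height=1
  node 34: h_left=-1, h_right=-1, diff=0 [OK], height=0
  node 42: h_left=0, h_right=-1, diff=1 [OK], height=1
  node 27: h_left=1, h_right=1, diff=0 [OK], height=2
All nodes satisfy the balance condition.
Result: Balanced


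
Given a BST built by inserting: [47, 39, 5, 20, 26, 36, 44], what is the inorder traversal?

Tree insertion order: [47, 39, 5, 20, 26, 36, 44]
Tree (level-order array): [47, 39, None, 5, 44, None, 20, None, None, None, 26, None, 36]
Inorder traversal: [5, 20, 26, 36, 39, 44, 47]


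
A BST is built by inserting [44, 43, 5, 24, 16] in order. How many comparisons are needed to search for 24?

Search path for 24: 44 -> 43 -> 5 -> 24
Found: True
Comparisons: 4


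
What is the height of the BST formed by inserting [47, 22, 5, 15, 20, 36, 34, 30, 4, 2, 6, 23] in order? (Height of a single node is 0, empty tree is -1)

Insertion order: [47, 22, 5, 15, 20, 36, 34, 30, 4, 2, 6, 23]
Tree (level-order array): [47, 22, None, 5, 36, 4, 15, 34, None, 2, None, 6, 20, 30, None, None, None, None, None, None, None, 23]
Compute height bottom-up (empty subtree = -1):
  height(2) = 1 + max(-1, -1) = 0
  height(4) = 1 + max(0, -1) = 1
  height(6) = 1 + max(-1, -1) = 0
  height(20) = 1 + max(-1, -1) = 0
  height(15) = 1 + max(0, 0) = 1
  height(5) = 1 + max(1, 1) = 2
  height(23) = 1 + max(-1, -1) = 0
  height(30) = 1 + max(0, -1) = 1
  height(34) = 1 + max(1, -1) = 2
  height(36) = 1 + max(2, -1) = 3
  height(22) = 1 + max(2, 3) = 4
  height(47) = 1 + max(4, -1) = 5
Height = 5


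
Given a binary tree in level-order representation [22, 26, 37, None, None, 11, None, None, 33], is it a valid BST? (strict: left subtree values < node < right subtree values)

Level-order array: [22, 26, 37, None, None, 11, None, None, 33]
Validate using subtree bounds (lo, hi): at each node, require lo < value < hi,
then recurse left with hi=value and right with lo=value.
Preorder trace (stopping at first violation):
  at node 22 with bounds (-inf, +inf): OK
  at node 26 with bounds (-inf, 22): VIOLATION
Node 26 violates its bound: not (-inf < 26 < 22).
Result: Not a valid BST


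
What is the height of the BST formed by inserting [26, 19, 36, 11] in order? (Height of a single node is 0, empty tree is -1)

Insertion order: [26, 19, 36, 11]
Tree (level-order array): [26, 19, 36, 11]
Compute height bottom-up (empty subtree = -1):
  height(11) = 1 + max(-1, -1) = 0
  height(19) = 1 + max(0, -1) = 1
  height(36) = 1 + max(-1, -1) = 0
  height(26) = 1 + max(1, 0) = 2
Height = 2


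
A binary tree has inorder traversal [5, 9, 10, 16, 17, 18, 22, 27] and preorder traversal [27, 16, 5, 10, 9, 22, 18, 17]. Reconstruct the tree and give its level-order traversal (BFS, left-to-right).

Inorder:  [5, 9, 10, 16, 17, 18, 22, 27]
Preorder: [27, 16, 5, 10, 9, 22, 18, 17]
Algorithm: preorder visits root first, so consume preorder in order;
for each root, split the current inorder slice at that value into
left-subtree inorder and right-subtree inorder, then recurse.
Recursive splits:
  root=27; inorder splits into left=[5, 9, 10, 16, 17, 18, 22], right=[]
  root=16; inorder splits into left=[5, 9, 10], right=[17, 18, 22]
  root=5; inorder splits into left=[], right=[9, 10]
  root=10; inorder splits into left=[9], right=[]
  root=9; inorder splits into left=[], right=[]
  root=22; inorder splits into left=[17, 18], right=[]
  root=18; inorder splits into left=[17], right=[]
  root=17; inorder splits into left=[], right=[]
Reconstructed level-order: [27, 16, 5, 22, 10, 18, 9, 17]


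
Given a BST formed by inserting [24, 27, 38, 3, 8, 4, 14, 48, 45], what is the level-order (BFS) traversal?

Tree insertion order: [24, 27, 38, 3, 8, 4, 14, 48, 45]
Tree (level-order array): [24, 3, 27, None, 8, None, 38, 4, 14, None, 48, None, None, None, None, 45]
BFS from the root, enqueuing left then right child of each popped node:
  queue [24] -> pop 24, enqueue [3, 27], visited so far: [24]
  queue [3, 27] -> pop 3, enqueue [8], visited so far: [24, 3]
  queue [27, 8] -> pop 27, enqueue [38], visited so far: [24, 3, 27]
  queue [8, 38] -> pop 8, enqueue [4, 14], visited so far: [24, 3, 27, 8]
  queue [38, 4, 14] -> pop 38, enqueue [48], visited so far: [24, 3, 27, 8, 38]
  queue [4, 14, 48] -> pop 4, enqueue [none], visited so far: [24, 3, 27, 8, 38, 4]
  queue [14, 48] -> pop 14, enqueue [none], visited so far: [24, 3, 27, 8, 38, 4, 14]
  queue [48] -> pop 48, enqueue [45], visited so far: [24, 3, 27, 8, 38, 4, 14, 48]
  queue [45] -> pop 45, enqueue [none], visited so far: [24, 3, 27, 8, 38, 4, 14, 48, 45]
Result: [24, 3, 27, 8, 38, 4, 14, 48, 45]


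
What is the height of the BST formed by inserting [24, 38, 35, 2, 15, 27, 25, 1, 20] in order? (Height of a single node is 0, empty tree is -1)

Insertion order: [24, 38, 35, 2, 15, 27, 25, 1, 20]
Tree (level-order array): [24, 2, 38, 1, 15, 35, None, None, None, None, 20, 27, None, None, None, 25]
Compute height bottom-up (empty subtree = -1):
  height(1) = 1 + max(-1, -1) = 0
  height(20) = 1 + max(-1, -1) = 0
  height(15) = 1 + max(-1, 0) = 1
  height(2) = 1 + max(0, 1) = 2
  height(25) = 1 + max(-1, -1) = 0
  height(27) = 1 + max(0, -1) = 1
  height(35) = 1 + max(1, -1) = 2
  height(38) = 1 + max(2, -1) = 3
  height(24) = 1 + max(2, 3) = 4
Height = 4


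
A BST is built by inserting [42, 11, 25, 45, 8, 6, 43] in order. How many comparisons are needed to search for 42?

Search path for 42: 42
Found: True
Comparisons: 1


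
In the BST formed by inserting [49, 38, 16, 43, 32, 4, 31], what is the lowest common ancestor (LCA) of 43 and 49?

Tree insertion order: [49, 38, 16, 43, 32, 4, 31]
Tree (level-order array): [49, 38, None, 16, 43, 4, 32, None, None, None, None, 31]
In a BST, the LCA of p=43, q=49 is the first node v on the
root-to-leaf path with p <= v <= q (go left if both < v, right if both > v).
Walk from root:
  at 49: 43 <= 49 <= 49, this is the LCA
LCA = 49


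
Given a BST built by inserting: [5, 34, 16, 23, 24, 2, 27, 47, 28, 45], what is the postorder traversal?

Tree insertion order: [5, 34, 16, 23, 24, 2, 27, 47, 28, 45]
Tree (level-order array): [5, 2, 34, None, None, 16, 47, None, 23, 45, None, None, 24, None, None, None, 27, None, 28]
Postorder traversal: [2, 28, 27, 24, 23, 16, 45, 47, 34, 5]


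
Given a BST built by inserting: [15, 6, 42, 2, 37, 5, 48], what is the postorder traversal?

Tree insertion order: [15, 6, 42, 2, 37, 5, 48]
Tree (level-order array): [15, 6, 42, 2, None, 37, 48, None, 5]
Postorder traversal: [5, 2, 6, 37, 48, 42, 15]


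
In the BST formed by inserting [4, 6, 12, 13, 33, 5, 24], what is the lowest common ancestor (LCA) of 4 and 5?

Tree insertion order: [4, 6, 12, 13, 33, 5, 24]
Tree (level-order array): [4, None, 6, 5, 12, None, None, None, 13, None, 33, 24]
In a BST, the LCA of p=4, q=5 is the first node v on the
root-to-leaf path with p <= v <= q (go left if both < v, right if both > v).
Walk from root:
  at 4: 4 <= 4 <= 5, this is the LCA
LCA = 4


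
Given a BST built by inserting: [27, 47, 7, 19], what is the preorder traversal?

Tree insertion order: [27, 47, 7, 19]
Tree (level-order array): [27, 7, 47, None, 19]
Preorder traversal: [27, 7, 19, 47]


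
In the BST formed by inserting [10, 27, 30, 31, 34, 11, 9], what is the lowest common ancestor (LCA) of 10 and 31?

Tree insertion order: [10, 27, 30, 31, 34, 11, 9]
Tree (level-order array): [10, 9, 27, None, None, 11, 30, None, None, None, 31, None, 34]
In a BST, the LCA of p=10, q=31 is the first node v on the
root-to-leaf path with p <= v <= q (go left if both < v, right if both > v).
Walk from root:
  at 10: 10 <= 10 <= 31, this is the LCA
LCA = 10


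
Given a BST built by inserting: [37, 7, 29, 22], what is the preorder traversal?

Tree insertion order: [37, 7, 29, 22]
Tree (level-order array): [37, 7, None, None, 29, 22]
Preorder traversal: [37, 7, 29, 22]


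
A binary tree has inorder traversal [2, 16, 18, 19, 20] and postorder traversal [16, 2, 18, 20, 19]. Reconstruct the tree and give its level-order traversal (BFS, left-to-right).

Inorder:   [2, 16, 18, 19, 20]
Postorder: [16, 2, 18, 20, 19]
Algorithm: postorder visits root last, so walk postorder right-to-left;
each value is the root of the current inorder slice — split it at that
value, recurse on the right subtree first, then the left.
Recursive splits:
  root=19; inorder splits into left=[2, 16, 18], right=[20]
  root=20; inorder splits into left=[], right=[]
  root=18; inorder splits into left=[2, 16], right=[]
  root=2; inorder splits into left=[], right=[16]
  root=16; inorder splits into left=[], right=[]
Reconstructed level-order: [19, 18, 20, 2, 16]


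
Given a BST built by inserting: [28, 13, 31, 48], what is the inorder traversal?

Tree insertion order: [28, 13, 31, 48]
Tree (level-order array): [28, 13, 31, None, None, None, 48]
Inorder traversal: [13, 28, 31, 48]


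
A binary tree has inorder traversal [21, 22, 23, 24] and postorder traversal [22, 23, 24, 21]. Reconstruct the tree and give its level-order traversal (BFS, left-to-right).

Inorder:   [21, 22, 23, 24]
Postorder: [22, 23, 24, 21]
Algorithm: postorder visits root last, so walk postorder right-to-left;
each value is the root of the current inorder slice — split it at that
value, recurse on the right subtree first, then the left.
Recursive splits:
  root=21; inorder splits into left=[], right=[22, 23, 24]
  root=24; inorder splits into left=[22, 23], right=[]
  root=23; inorder splits into left=[22], right=[]
  root=22; inorder splits into left=[], right=[]
Reconstructed level-order: [21, 24, 23, 22]


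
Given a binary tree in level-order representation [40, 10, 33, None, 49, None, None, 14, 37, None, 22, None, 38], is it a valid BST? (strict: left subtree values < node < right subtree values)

Level-order array: [40, 10, 33, None, 49, None, None, 14, 37, None, 22, None, 38]
Validate using subtree bounds (lo, hi): at each node, require lo < value < hi,
then recurse left with hi=value and right with lo=value.
Preorder trace (stopping at first violation):
  at node 40 with bounds (-inf, +inf): OK
  at node 10 with bounds (-inf, 40): OK
  at node 49 with bounds (10, 40): VIOLATION
Node 49 violates its bound: not (10 < 49 < 40).
Result: Not a valid BST


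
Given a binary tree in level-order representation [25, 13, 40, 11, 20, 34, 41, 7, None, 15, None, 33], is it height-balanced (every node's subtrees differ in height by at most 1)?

Tree (level-order array): [25, 13, 40, 11, 20, 34, 41, 7, None, 15, None, 33]
Definition: a tree is height-balanced if, at every node, |h(left) - h(right)| <= 1 (empty subtree has height -1).
Bottom-up per-node check:
  node 7: h_left=-1, h_right=-1, diff=0 [OK], height=0
  node 11: h_left=0, h_right=-1, diff=1 [OK], height=1
  node 15: h_left=-1, h_right=-1, diff=0 [OK], height=0
  node 20: h_left=0, h_right=-1, diff=1 [OK], height=1
  node 13: h_left=1, h_right=1, diff=0 [OK], height=2
  node 33: h_left=-1, h_right=-1, diff=0 [OK], height=0
  node 34: h_left=0, h_right=-1, diff=1 [OK], height=1
  node 41: h_left=-1, h_right=-1, diff=0 [OK], height=0
  node 40: h_left=1, h_right=0, diff=1 [OK], height=2
  node 25: h_left=2, h_right=2, diff=0 [OK], height=3
All nodes satisfy the balance condition.
Result: Balanced


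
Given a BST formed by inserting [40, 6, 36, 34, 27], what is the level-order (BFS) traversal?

Tree insertion order: [40, 6, 36, 34, 27]
Tree (level-order array): [40, 6, None, None, 36, 34, None, 27]
BFS from the root, enqueuing left then right child of each popped node:
  queue [40] -> pop 40, enqueue [6], visited so far: [40]
  queue [6] -> pop 6, enqueue [36], visited so far: [40, 6]
  queue [36] -> pop 36, enqueue [34], visited so far: [40, 6, 36]
  queue [34] -> pop 34, enqueue [27], visited so far: [40, 6, 36, 34]
  queue [27] -> pop 27, enqueue [none], visited so far: [40, 6, 36, 34, 27]
Result: [40, 6, 36, 34, 27]


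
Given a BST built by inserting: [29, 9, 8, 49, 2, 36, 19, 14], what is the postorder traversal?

Tree insertion order: [29, 9, 8, 49, 2, 36, 19, 14]
Tree (level-order array): [29, 9, 49, 8, 19, 36, None, 2, None, 14]
Postorder traversal: [2, 8, 14, 19, 9, 36, 49, 29]


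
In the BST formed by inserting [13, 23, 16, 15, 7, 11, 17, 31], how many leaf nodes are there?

Tree built from: [13, 23, 16, 15, 7, 11, 17, 31]
Tree (level-order array): [13, 7, 23, None, 11, 16, 31, None, None, 15, 17]
Rule: A leaf has 0 children.
Per-node child counts:
  node 13: 2 child(ren)
  node 7: 1 child(ren)
  node 11: 0 child(ren)
  node 23: 2 child(ren)
  node 16: 2 child(ren)
  node 15: 0 child(ren)
  node 17: 0 child(ren)
  node 31: 0 child(ren)
Matching nodes: [11, 15, 17, 31]
Count of leaf nodes: 4


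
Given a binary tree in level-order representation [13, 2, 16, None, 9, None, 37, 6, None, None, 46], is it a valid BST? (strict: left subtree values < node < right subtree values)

Level-order array: [13, 2, 16, None, 9, None, 37, 6, None, None, 46]
Validate using subtree bounds (lo, hi): at each node, require lo < value < hi,
then recurse left with hi=value and right with lo=value.
Preorder trace (stopping at first violation):
  at node 13 with bounds (-inf, +inf): OK
  at node 2 with bounds (-inf, 13): OK
  at node 9 with bounds (2, 13): OK
  at node 6 with bounds (2, 9): OK
  at node 16 with bounds (13, +inf): OK
  at node 37 with bounds (16, +inf): OK
  at node 46 with bounds (37, +inf): OK
No violation found at any node.
Result: Valid BST


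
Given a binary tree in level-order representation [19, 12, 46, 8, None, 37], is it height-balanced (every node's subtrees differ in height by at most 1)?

Tree (level-order array): [19, 12, 46, 8, None, 37]
Definition: a tree is height-balanced if, at every node, |h(left) - h(right)| <= 1 (empty subtree has height -1).
Bottom-up per-node check:
  node 8: h_left=-1, h_right=-1, diff=0 [OK], height=0
  node 12: h_left=0, h_right=-1, diff=1 [OK], height=1
  node 37: h_left=-1, h_right=-1, diff=0 [OK], height=0
  node 46: h_left=0, h_right=-1, diff=1 [OK], height=1
  node 19: h_left=1, h_right=1, diff=0 [OK], height=2
All nodes satisfy the balance condition.
Result: Balanced


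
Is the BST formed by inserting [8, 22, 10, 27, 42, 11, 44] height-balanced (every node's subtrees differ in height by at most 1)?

Tree (level-order array): [8, None, 22, 10, 27, None, 11, None, 42, None, None, None, 44]
Definition: a tree is height-balanced if, at every node, |h(left) - h(right)| <= 1 (empty subtree has height -1).
Bottom-up per-node check:
  node 11: h_left=-1, h_right=-1, diff=0 [OK], height=0
  node 10: h_left=-1, h_right=0, diff=1 [OK], height=1
  node 44: h_left=-1, h_right=-1, diff=0 [OK], height=0
  node 42: h_left=-1, h_right=0, diff=1 [OK], height=1
  node 27: h_left=-1, h_right=1, diff=2 [FAIL (|-1-1|=2 > 1)], height=2
  node 22: h_left=1, h_right=2, diff=1 [OK], height=3
  node 8: h_left=-1, h_right=3, diff=4 [FAIL (|-1-3|=4 > 1)], height=4
Node 27 violates the condition: |-1 - 1| = 2 > 1.
Result: Not balanced


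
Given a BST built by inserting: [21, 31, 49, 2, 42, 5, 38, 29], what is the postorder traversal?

Tree insertion order: [21, 31, 49, 2, 42, 5, 38, 29]
Tree (level-order array): [21, 2, 31, None, 5, 29, 49, None, None, None, None, 42, None, 38]
Postorder traversal: [5, 2, 29, 38, 42, 49, 31, 21]


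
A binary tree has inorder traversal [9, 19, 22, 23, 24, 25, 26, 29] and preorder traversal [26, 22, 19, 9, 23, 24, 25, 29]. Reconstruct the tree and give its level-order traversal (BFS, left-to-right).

Inorder:  [9, 19, 22, 23, 24, 25, 26, 29]
Preorder: [26, 22, 19, 9, 23, 24, 25, 29]
Algorithm: preorder visits root first, so consume preorder in order;
for each root, split the current inorder slice at that value into
left-subtree inorder and right-subtree inorder, then recurse.
Recursive splits:
  root=26; inorder splits into left=[9, 19, 22, 23, 24, 25], right=[29]
  root=22; inorder splits into left=[9, 19], right=[23, 24, 25]
  root=19; inorder splits into left=[9], right=[]
  root=9; inorder splits into left=[], right=[]
  root=23; inorder splits into left=[], right=[24, 25]
  root=24; inorder splits into left=[], right=[25]
  root=25; inorder splits into left=[], right=[]
  root=29; inorder splits into left=[], right=[]
Reconstructed level-order: [26, 22, 29, 19, 23, 9, 24, 25]


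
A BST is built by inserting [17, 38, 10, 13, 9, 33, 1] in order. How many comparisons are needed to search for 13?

Search path for 13: 17 -> 10 -> 13
Found: True
Comparisons: 3


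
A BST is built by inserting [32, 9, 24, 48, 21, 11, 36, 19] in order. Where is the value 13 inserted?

Starting tree (level order): [32, 9, 48, None, 24, 36, None, 21, None, None, None, 11, None, None, 19]
Insertion path: 32 -> 9 -> 24 -> 21 -> 11 -> 19
Result: insert 13 as left child of 19
Final tree (level order): [32, 9, 48, None, 24, 36, None, 21, None, None, None, 11, None, None, 19, 13]


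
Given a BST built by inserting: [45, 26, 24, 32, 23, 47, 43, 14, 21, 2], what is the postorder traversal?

Tree insertion order: [45, 26, 24, 32, 23, 47, 43, 14, 21, 2]
Tree (level-order array): [45, 26, 47, 24, 32, None, None, 23, None, None, 43, 14, None, None, None, 2, 21]
Postorder traversal: [2, 21, 14, 23, 24, 43, 32, 26, 47, 45]


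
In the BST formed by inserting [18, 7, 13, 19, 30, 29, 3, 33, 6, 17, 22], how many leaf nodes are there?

Tree built from: [18, 7, 13, 19, 30, 29, 3, 33, 6, 17, 22]
Tree (level-order array): [18, 7, 19, 3, 13, None, 30, None, 6, None, 17, 29, 33, None, None, None, None, 22]
Rule: A leaf has 0 children.
Per-node child counts:
  node 18: 2 child(ren)
  node 7: 2 child(ren)
  node 3: 1 child(ren)
  node 6: 0 child(ren)
  node 13: 1 child(ren)
  node 17: 0 child(ren)
  node 19: 1 child(ren)
  node 30: 2 child(ren)
  node 29: 1 child(ren)
  node 22: 0 child(ren)
  node 33: 0 child(ren)
Matching nodes: [6, 17, 22, 33]
Count of leaf nodes: 4


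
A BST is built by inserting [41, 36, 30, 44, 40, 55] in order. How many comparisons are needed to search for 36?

Search path for 36: 41 -> 36
Found: True
Comparisons: 2


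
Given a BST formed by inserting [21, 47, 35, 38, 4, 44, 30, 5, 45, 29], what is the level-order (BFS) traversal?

Tree insertion order: [21, 47, 35, 38, 4, 44, 30, 5, 45, 29]
Tree (level-order array): [21, 4, 47, None, 5, 35, None, None, None, 30, 38, 29, None, None, 44, None, None, None, 45]
BFS from the root, enqueuing left then right child of each popped node:
  queue [21] -> pop 21, enqueue [4, 47], visited so far: [21]
  queue [4, 47] -> pop 4, enqueue [5], visited so far: [21, 4]
  queue [47, 5] -> pop 47, enqueue [35], visited so far: [21, 4, 47]
  queue [5, 35] -> pop 5, enqueue [none], visited so far: [21, 4, 47, 5]
  queue [35] -> pop 35, enqueue [30, 38], visited so far: [21, 4, 47, 5, 35]
  queue [30, 38] -> pop 30, enqueue [29], visited so far: [21, 4, 47, 5, 35, 30]
  queue [38, 29] -> pop 38, enqueue [44], visited so far: [21, 4, 47, 5, 35, 30, 38]
  queue [29, 44] -> pop 29, enqueue [none], visited so far: [21, 4, 47, 5, 35, 30, 38, 29]
  queue [44] -> pop 44, enqueue [45], visited so far: [21, 4, 47, 5, 35, 30, 38, 29, 44]
  queue [45] -> pop 45, enqueue [none], visited so far: [21, 4, 47, 5, 35, 30, 38, 29, 44, 45]
Result: [21, 4, 47, 5, 35, 30, 38, 29, 44, 45]


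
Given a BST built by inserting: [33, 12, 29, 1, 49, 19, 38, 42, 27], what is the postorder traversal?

Tree insertion order: [33, 12, 29, 1, 49, 19, 38, 42, 27]
Tree (level-order array): [33, 12, 49, 1, 29, 38, None, None, None, 19, None, None, 42, None, 27]
Postorder traversal: [1, 27, 19, 29, 12, 42, 38, 49, 33]


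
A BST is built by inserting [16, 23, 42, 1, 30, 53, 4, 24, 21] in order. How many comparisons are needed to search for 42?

Search path for 42: 16 -> 23 -> 42
Found: True
Comparisons: 3


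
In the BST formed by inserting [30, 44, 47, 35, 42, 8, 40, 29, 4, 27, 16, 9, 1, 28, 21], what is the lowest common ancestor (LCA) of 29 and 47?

Tree insertion order: [30, 44, 47, 35, 42, 8, 40, 29, 4, 27, 16, 9, 1, 28, 21]
Tree (level-order array): [30, 8, 44, 4, 29, 35, 47, 1, None, 27, None, None, 42, None, None, None, None, 16, 28, 40, None, 9, 21]
In a BST, the LCA of p=29, q=47 is the first node v on the
root-to-leaf path with p <= v <= q (go left if both < v, right if both > v).
Walk from root:
  at 30: 29 <= 30 <= 47, this is the LCA
LCA = 30


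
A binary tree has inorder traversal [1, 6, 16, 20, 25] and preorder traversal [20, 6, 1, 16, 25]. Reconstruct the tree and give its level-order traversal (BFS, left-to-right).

Inorder:  [1, 6, 16, 20, 25]
Preorder: [20, 6, 1, 16, 25]
Algorithm: preorder visits root first, so consume preorder in order;
for each root, split the current inorder slice at that value into
left-subtree inorder and right-subtree inorder, then recurse.
Recursive splits:
  root=20; inorder splits into left=[1, 6, 16], right=[25]
  root=6; inorder splits into left=[1], right=[16]
  root=1; inorder splits into left=[], right=[]
  root=16; inorder splits into left=[], right=[]
  root=25; inorder splits into left=[], right=[]
Reconstructed level-order: [20, 6, 25, 1, 16]


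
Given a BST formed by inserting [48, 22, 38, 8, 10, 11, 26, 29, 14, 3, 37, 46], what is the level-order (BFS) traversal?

Tree insertion order: [48, 22, 38, 8, 10, 11, 26, 29, 14, 3, 37, 46]
Tree (level-order array): [48, 22, None, 8, 38, 3, 10, 26, 46, None, None, None, 11, None, 29, None, None, None, 14, None, 37]
BFS from the root, enqueuing left then right child of each popped node:
  queue [48] -> pop 48, enqueue [22], visited so far: [48]
  queue [22] -> pop 22, enqueue [8, 38], visited so far: [48, 22]
  queue [8, 38] -> pop 8, enqueue [3, 10], visited so far: [48, 22, 8]
  queue [38, 3, 10] -> pop 38, enqueue [26, 46], visited so far: [48, 22, 8, 38]
  queue [3, 10, 26, 46] -> pop 3, enqueue [none], visited so far: [48, 22, 8, 38, 3]
  queue [10, 26, 46] -> pop 10, enqueue [11], visited so far: [48, 22, 8, 38, 3, 10]
  queue [26, 46, 11] -> pop 26, enqueue [29], visited so far: [48, 22, 8, 38, 3, 10, 26]
  queue [46, 11, 29] -> pop 46, enqueue [none], visited so far: [48, 22, 8, 38, 3, 10, 26, 46]
  queue [11, 29] -> pop 11, enqueue [14], visited so far: [48, 22, 8, 38, 3, 10, 26, 46, 11]
  queue [29, 14] -> pop 29, enqueue [37], visited so far: [48, 22, 8, 38, 3, 10, 26, 46, 11, 29]
  queue [14, 37] -> pop 14, enqueue [none], visited so far: [48, 22, 8, 38, 3, 10, 26, 46, 11, 29, 14]
  queue [37] -> pop 37, enqueue [none], visited so far: [48, 22, 8, 38, 3, 10, 26, 46, 11, 29, 14, 37]
Result: [48, 22, 8, 38, 3, 10, 26, 46, 11, 29, 14, 37]


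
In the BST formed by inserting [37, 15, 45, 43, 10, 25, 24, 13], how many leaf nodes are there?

Tree built from: [37, 15, 45, 43, 10, 25, 24, 13]
Tree (level-order array): [37, 15, 45, 10, 25, 43, None, None, 13, 24]
Rule: A leaf has 0 children.
Per-node child counts:
  node 37: 2 child(ren)
  node 15: 2 child(ren)
  node 10: 1 child(ren)
  node 13: 0 child(ren)
  node 25: 1 child(ren)
  node 24: 0 child(ren)
  node 45: 1 child(ren)
  node 43: 0 child(ren)
Matching nodes: [13, 24, 43]
Count of leaf nodes: 3
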